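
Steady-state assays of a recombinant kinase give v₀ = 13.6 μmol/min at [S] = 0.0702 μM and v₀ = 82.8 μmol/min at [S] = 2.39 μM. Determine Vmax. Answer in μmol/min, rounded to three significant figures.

In reciprocal form, 1/v = (Km/Vmax)·(1/[S]) + 1/Vmax. The two points give (1/[S], 1/v) = (14.25, 0.07353) and (0.4184, 0.01208).
Slope = (0.07353 − 0.01208)/(14.25 − 0.4184) = 0.004444; intercept = 0.07353 − 0.004444×14.25 = 0.01022.
Vmax = 1/intercept = 97.9 μmol/min; Km = slope × Vmax = 0.004444 × 97.9 = 0.435 μM.

97.9 μmol/min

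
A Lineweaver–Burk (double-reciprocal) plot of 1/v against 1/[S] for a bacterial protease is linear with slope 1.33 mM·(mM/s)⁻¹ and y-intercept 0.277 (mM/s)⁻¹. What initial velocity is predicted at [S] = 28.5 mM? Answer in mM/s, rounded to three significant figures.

3.09 mM/s

The y-intercept is 1/Vmax, so Vmax = 1/0.277 = 3.61 mM/s.
The slope is Km/Vmax, so Km = 1.33 × 3.61 = 4.80 mM.
Then v = 3.61 × 28.5/(4.80 + 28.5) = 3.09 mM/s.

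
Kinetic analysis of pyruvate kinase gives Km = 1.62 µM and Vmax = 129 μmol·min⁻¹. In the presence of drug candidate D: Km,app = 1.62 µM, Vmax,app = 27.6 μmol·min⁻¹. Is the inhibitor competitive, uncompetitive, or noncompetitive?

noncompetitive

Vmax decreases (129 → 27.6 μmol·min⁻¹) while Km is unchanged — pure noncompetitive inhibition.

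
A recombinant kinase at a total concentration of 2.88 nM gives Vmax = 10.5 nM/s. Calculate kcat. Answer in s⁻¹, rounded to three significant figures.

kcat = Vmax/[E]total = 10.5 nM/s / 2.88 nM = 3.65 s⁻¹.

3.65 s⁻¹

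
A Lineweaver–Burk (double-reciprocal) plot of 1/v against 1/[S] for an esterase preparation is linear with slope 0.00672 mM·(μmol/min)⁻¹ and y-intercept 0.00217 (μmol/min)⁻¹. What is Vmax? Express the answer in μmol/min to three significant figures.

461 μmol/min

The y-intercept of a Lineweaver–Burk plot equals 1/Vmax, so Vmax = 1/0.00217 = 461 μmol/min.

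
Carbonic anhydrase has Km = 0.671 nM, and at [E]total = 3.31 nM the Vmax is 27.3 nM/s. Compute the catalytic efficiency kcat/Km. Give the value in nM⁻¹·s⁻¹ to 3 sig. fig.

kcat = Vmax/[E]total = 27.3/3.31 = 8.25 s⁻¹.
kcat/Km = 8.25/0.671 = 12.3 nM⁻¹·s⁻¹.

12.3 nM⁻¹·s⁻¹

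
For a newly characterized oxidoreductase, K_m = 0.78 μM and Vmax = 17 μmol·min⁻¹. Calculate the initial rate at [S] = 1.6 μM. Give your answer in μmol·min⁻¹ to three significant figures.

11.4 μmol·min⁻¹

v = Vmax·[S]/(Km + [S]) = 17 × 1.6 / (0.78 + 1.6)
  = 27.20 / 2.380 = 11.4 μmol·min⁻¹.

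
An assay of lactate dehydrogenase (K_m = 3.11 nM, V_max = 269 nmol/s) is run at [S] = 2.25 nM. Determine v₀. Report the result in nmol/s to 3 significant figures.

113 nmol/s

v = Vmax·[S]/(Km + [S]) = 269 × 2.25 / (3.11 + 2.25)
  = 605.2 / 5.360 = 113 nmol/s.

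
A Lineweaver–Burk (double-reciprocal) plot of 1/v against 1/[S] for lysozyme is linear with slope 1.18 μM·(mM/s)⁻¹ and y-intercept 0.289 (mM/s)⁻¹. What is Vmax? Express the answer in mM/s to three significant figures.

3.46 mM/s

The y-intercept of a Lineweaver–Burk plot equals 1/Vmax, so Vmax = 1/0.289 = 3.46 mM/s.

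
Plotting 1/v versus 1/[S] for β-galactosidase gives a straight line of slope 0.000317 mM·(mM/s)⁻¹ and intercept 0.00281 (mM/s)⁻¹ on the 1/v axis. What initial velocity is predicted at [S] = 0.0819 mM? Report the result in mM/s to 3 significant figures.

The y-intercept is 1/Vmax, so Vmax = 1/0.00281 = 356 mM/s.
The slope is Km/Vmax, so Km = 0.000317 × 356 = 0.113 mM.
Then v = 356 × 0.0819/(0.113 + 0.0819) = 150 mM/s.

150 mM/s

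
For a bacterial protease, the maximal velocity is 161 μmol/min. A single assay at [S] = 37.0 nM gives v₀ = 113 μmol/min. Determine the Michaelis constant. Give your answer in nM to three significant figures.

15.7 nM

From v = Vmax[S]/(Km+[S]), Km = [S](Vmax − v)/v.
Km = 37.0 × (161 − 113) / 113 = 1776/113 = 15.7 nM.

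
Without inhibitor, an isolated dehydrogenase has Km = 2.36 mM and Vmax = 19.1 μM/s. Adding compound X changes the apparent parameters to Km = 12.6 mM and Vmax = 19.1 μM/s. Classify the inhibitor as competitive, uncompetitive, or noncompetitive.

Km increases (2.36 → 12.6 mM) while Vmax is unchanged — the hallmark of competitive inhibition.

competitive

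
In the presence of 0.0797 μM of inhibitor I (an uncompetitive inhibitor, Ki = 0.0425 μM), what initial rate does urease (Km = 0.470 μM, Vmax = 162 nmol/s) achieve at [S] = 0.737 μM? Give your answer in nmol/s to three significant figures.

With α = 1 + [I]/Ki = 1 + 0.0797/0.0425 = 2.875, the uncompetitive rate law is v = (Vmax/α)·[S] / (Km/α + [S]).
v = (162/2.875)×0.737 / (0.470/2.875 + 0.737) = 41.52/0.9005 = 46.1 nmol/s.

46.1 nmol/s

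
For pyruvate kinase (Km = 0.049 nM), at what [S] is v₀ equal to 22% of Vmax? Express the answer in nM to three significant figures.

v/Vmax = [S]/(Km+[S]) = 0.22, so [S] = Km·0.22/(1 − 0.22) = 0.049 × 0.2821.
[S] = 0.0138 nM.

0.0138 nM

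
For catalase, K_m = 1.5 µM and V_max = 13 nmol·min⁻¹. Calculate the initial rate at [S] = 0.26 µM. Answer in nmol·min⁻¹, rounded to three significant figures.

1.92 nmol·min⁻¹

v = Vmax·[S]/(Km + [S]) = 13 × 0.26 / (1.5 + 0.26)
  = 3.380 / 1.760 = 1.92 nmol·min⁻¹.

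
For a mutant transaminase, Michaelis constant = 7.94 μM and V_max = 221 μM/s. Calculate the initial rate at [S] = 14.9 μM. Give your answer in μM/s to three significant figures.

144 μM/s

v = Vmax·[S]/(Km + [S]) = 221 × 14.9 / (7.94 + 14.9)
  = 3293 / 22.84 = 144 μM/s.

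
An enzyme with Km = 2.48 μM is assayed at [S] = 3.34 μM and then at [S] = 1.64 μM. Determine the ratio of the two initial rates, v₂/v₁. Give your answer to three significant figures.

0.694

Since Vmax cancels, v₂/v₁ = [S]₂(Km+[S]₁) / [S]₁(Km+[S]₂).
= 1.64×(2.48+3.34) / (3.34×(2.48+1.64)) = 9.545/13.76 = 0.694.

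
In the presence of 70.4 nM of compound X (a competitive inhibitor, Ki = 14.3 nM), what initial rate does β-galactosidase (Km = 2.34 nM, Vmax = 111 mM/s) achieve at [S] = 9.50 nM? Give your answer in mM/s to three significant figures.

With α = 1 + [I]/Ki = 1 + 70.4/14.3 = 5.923, the competitive rate law is v = Vmax[S] / (αKm + [S]).
v = 111×9.50 / (5.923×2.34 + 9.50) = 1054/23.36 = 45.1 mM/s.

45.1 mM/s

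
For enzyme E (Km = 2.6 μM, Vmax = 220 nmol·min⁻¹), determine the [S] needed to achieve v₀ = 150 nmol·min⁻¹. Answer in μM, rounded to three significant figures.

Rearranging v = Vmax[S]/(Km+[S]) gives [S] = Km·v/(Vmax − v).
[S] = 2.6 × 150 / (220 − 150) = 390.0/70.00 = 5.57 μM.

5.57 μM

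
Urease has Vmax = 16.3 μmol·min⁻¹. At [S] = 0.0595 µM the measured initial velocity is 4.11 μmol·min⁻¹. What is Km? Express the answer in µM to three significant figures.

0.176 µM

v/Vmax = 4.11/16.3 = 0.2521 = [S]/(Km+[S]).
So Km + [S] = [S]/0.2521 = 0.2360 µM, giving Km = 0.2360 − 0.0595 = 0.176 µM.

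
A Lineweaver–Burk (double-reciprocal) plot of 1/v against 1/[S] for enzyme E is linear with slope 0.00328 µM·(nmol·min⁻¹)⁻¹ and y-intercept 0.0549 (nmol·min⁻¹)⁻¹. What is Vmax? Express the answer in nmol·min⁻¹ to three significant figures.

18.2 nmol·min⁻¹

The y-intercept of a Lineweaver–Burk plot equals 1/Vmax, so Vmax = 1/0.0549 = 18.2 nmol·min⁻¹.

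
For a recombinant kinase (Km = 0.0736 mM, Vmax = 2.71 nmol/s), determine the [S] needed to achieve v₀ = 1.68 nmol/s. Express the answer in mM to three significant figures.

The required fractional saturation is v/Vmax = 1.68/2.71 = 0.6199.
Then [S]/(Km+[S]) = 0.6199 ⇒ [S] = 0.0736 × 0.6199/(1 − 0.6199) = 0.120 mM.

0.120 mM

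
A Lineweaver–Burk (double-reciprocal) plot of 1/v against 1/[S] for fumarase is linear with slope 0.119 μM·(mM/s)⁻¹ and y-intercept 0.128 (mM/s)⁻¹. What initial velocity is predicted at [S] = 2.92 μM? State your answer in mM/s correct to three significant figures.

5.93 mM/s

The y-intercept is 1/Vmax, so Vmax = 1/0.128 = 7.81 mM/s.
The slope is Km/Vmax, so Km = 0.119 × 7.81 = 0.930 μM.
Then v = 7.81 × 2.92/(0.930 + 2.92) = 5.93 mM/s.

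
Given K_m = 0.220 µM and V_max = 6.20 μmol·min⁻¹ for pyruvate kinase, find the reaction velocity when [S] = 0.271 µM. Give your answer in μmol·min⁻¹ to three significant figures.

v = Vmax·[S]/(Km + [S]) = 6.20 × 0.271 / (0.220 + 0.271)
  = 1.680 / 0.4910 = 3.42 μmol·min⁻¹.

3.42 μmol·min⁻¹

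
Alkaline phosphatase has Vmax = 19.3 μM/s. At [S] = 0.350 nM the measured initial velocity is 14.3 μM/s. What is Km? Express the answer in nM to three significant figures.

0.122 nM

v/Vmax = 14.3/19.3 = 0.7409 = [S]/(Km+[S]).
So Km + [S] = [S]/0.7409 = 0.4724 nM, giving Km = 0.4724 − 0.350 = 0.122 nM.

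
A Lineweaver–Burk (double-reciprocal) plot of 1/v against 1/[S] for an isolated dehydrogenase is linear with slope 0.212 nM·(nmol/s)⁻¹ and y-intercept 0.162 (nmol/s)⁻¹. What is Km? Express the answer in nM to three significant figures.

y-intercept = 1/Vmax ⇒ Vmax = 6.17 nmol/s; slope = Km/Vmax ⇒ Km = slope × Vmax.
Km = 0.212 × 6.17 = 1.31 nM.

1.31 nM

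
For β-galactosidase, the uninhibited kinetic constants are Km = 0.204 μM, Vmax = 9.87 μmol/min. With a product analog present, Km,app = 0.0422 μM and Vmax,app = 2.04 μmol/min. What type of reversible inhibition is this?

Both Km and Vmax decrease by the same factor (~4.83-fold) — characteristic of uncompetitive inhibition.

uncompetitive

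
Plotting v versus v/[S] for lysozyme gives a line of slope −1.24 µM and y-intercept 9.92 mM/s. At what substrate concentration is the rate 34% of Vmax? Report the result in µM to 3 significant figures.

0.639 µM

The Eadie–Hofstee slope gives Km = 1.24 µM (slope = −Km).
v/Vmax = [S]/(Km+[S]) = 0.34 ⇒ [S] = Km·0.34/(1−0.34) = 1.24 × 0.5152 = 0.639 µM.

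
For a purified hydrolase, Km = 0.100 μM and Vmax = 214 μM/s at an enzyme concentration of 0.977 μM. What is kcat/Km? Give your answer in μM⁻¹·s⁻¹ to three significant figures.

2190 μM⁻¹·s⁻¹

kcat = Vmax/[E]total = 214/0.977 = 219 s⁻¹.
kcat/Km = 219/0.100 = 2190 μM⁻¹·s⁻¹.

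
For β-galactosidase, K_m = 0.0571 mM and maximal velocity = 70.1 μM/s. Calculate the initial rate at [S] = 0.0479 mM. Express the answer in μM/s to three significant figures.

32.0 μM/s

[S]/(Km+[S]) = 0.0479/0.1050 = 0.4562, the fractional saturation.
v = 0.4562 × Vmax = 0.4562 × 70.1 = 32.0 μM/s.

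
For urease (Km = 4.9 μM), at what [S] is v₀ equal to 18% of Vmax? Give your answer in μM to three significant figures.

1.08 μM

v/Vmax = [S]/(Km+[S]) = 0.18, so [S] = Km·0.18/(1 − 0.18) = 4.9 × 0.2195.
[S] = 1.08 μM.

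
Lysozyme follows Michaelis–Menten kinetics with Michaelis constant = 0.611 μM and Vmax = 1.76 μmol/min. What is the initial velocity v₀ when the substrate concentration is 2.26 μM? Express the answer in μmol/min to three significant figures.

[S]/(Km+[S]) = 2.26/2.871 = 0.7872, the fractional saturation.
v = 0.7872 × Vmax = 0.7872 × 1.76 = 1.39 μmol/min.

1.39 μmol/min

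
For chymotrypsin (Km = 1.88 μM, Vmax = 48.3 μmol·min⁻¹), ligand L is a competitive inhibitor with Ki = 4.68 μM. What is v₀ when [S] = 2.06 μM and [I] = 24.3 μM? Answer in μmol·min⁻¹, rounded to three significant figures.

7.26 μmol·min⁻¹

α = 1 + [I]/Ki = 1 + 24.3/4.68 = 6.192.
For a competitive inhibitor, Vmax is unchanged and the apparent Km becomes α·Km: Km,app = 11.6 μM, Vmax,app = 48.3 μmol·min⁻¹.
v = Vmax,app·[S]/(Km,app + [S]) = 48.3 × 2.06/(11.6 + 2.06) = 7.26 μmol·min⁻¹.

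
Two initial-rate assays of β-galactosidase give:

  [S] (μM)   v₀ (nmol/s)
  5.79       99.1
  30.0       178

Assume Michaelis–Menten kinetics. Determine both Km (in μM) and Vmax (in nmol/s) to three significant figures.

Km = 7.06 μM; Vmax = 220 nmol/s

From v = Vmax[S]/(Km+[S]), each point gives Vmax = v(Km+[S])/[S].
Equating: 99.1(Km+5.79)/5.79 = 178(Km+30.0)/30.0.
17.12·Km + 99.1 = 5.933·Km + 178, so (17.12 − 5.933)·Km = 178 − 99.1.
Km = 78.90/11.18 = 7.06 μM; then Vmax = 99.1(7.06+5.79)/5.79 = 220 nmol/s.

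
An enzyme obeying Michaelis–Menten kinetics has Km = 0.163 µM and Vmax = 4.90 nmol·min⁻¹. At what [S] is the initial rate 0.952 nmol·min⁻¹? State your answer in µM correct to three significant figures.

The required fractional saturation is v/Vmax = 0.952/4.90 = 0.1943.
Then [S]/(Km+[S]) = 0.1943 ⇒ [S] = 0.163 × 0.1943/(1 − 0.1943) = 0.0393 µM.

0.0393 µM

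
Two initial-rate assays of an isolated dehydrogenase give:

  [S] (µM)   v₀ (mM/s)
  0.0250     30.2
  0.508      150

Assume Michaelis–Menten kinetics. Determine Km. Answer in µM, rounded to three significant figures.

0.131 µM

In reciprocal form, 1/v = (Km/Vmax)·(1/[S]) + 1/Vmax. The two points give (1/[S], 1/v) = (40.00, 0.03311) and (1.969, 0.006667).
Slope = (0.03311 − 0.006667)/(40.00 − 1.969) = 0.0006954; intercept = 0.03311 − 0.0006954×40.00 = 0.005298.
Vmax = 1/intercept = 189 mM/s; Km = slope × Vmax = 0.0006954 × 189 = 0.131 µM.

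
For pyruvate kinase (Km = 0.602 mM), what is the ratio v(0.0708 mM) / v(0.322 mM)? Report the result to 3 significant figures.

0.302

Since Vmax cancels, v₂/v₁ = [S]₂(Km+[S]₁) / [S]₁(Km+[S]₂).
= 0.0708×(0.602+0.322) / (0.322×(0.602+0.0708)) = 0.06542/0.2166 = 0.302.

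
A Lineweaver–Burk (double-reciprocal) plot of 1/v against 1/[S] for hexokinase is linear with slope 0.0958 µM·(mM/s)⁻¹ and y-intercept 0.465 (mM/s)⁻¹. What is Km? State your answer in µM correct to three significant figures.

0.206 µM

y-intercept = 1/Vmax ⇒ Vmax = 2.15 mM/s; slope = Km/Vmax ⇒ Km = slope × Vmax.
Km = 0.0958 × 2.15 = 0.206 µM.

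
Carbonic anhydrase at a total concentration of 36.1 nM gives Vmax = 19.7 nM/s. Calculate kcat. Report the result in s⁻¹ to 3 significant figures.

kcat = Vmax/[E]total = 19.7 nM/s / 36.1 nM = 0.546 s⁻¹.

0.546 s⁻¹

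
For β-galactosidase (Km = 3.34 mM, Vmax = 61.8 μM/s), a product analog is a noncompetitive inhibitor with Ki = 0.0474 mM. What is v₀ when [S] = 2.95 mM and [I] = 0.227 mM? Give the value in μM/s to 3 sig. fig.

With α = 1 + [I]/Ki = 1 + 0.227/0.0474 = 5.789, the noncompetitive rate law is v = (Vmax/α)·[S] / (Km + [S]).
v = (61.8/5.789)×2.95 / (3.34 + 2.95) = 31.49/6.290 = 5.01 μM/s.

5.01 μM/s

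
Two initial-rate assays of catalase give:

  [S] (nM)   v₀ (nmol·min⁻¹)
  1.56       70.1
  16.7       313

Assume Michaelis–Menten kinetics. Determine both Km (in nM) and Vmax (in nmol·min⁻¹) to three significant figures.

Km = 9.27 nM; Vmax = 487 nmol·min⁻¹

From v = Vmax[S]/(Km+[S]), each point gives Vmax = v(Km+[S])/[S].
Equating: 70.1(Km+1.56)/1.56 = 313(Km+16.7)/16.7.
44.94·Km + 70.1 = 18.74·Km + 313, so (44.94 − 18.74)·Km = 313 − 70.1.
Km = 242.9/26.19 = 9.27 nM; then Vmax = 70.1(9.27+1.56)/1.56 = 487 nmol·min⁻¹.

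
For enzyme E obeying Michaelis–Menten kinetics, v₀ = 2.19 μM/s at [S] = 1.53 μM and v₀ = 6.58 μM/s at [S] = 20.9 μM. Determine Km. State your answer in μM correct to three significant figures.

In reciprocal form, 1/v = (Km/Vmax)·(1/[S]) + 1/Vmax. The two points give (1/[S], 1/v) = (0.6536, 0.4566) and (0.04785, 0.1520).
Slope = (0.4566 − 0.1520)/(0.6536 − 0.04785) = 0.5029; intercept = 0.4566 − 0.5029×0.6536 = 0.1279.
Vmax = 1/intercept = 7.82 μM/s; Km = slope × Vmax = 0.5029 × 7.82 = 3.93 μM.

3.93 μM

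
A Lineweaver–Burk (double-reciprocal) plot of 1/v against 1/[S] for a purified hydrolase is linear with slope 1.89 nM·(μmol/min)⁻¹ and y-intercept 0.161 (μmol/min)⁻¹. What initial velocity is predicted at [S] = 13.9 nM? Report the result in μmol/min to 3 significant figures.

The y-intercept is 1/Vmax, so Vmax = 1/0.161 = 6.21 μmol/min.
The slope is Km/Vmax, so Km = 1.89 × 6.21 = 11.7 nM.
Then v = 6.21 × 13.9/(11.7 + 13.9) = 3.37 μmol/min.

3.37 μmol/min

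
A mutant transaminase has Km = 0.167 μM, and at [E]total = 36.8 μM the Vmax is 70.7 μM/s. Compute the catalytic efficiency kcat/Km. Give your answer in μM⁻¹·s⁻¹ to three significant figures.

11.5 μM⁻¹·s⁻¹

kcat = Vmax/[E]total = 70.7/36.8 = 1.92 s⁻¹.
kcat/Km = 1.92/0.167 = 11.5 μM⁻¹·s⁻¹.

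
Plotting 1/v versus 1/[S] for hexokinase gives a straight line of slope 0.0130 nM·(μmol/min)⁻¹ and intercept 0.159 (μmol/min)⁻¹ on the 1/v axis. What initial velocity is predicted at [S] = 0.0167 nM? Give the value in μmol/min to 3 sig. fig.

1.07 μmol/min

The y-intercept is 1/Vmax, so Vmax = 1/0.159 = 6.29 μmol/min.
The slope is Km/Vmax, so Km = 0.0130 × 6.29 = 0.0818 nM.
Then v = 6.29 × 0.0167/(0.0818 + 0.0167) = 1.07 μmol/min.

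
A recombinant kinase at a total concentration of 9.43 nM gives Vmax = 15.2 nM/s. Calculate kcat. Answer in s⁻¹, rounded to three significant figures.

1.61 s⁻¹

kcat = Vmax/[E]total = 15.2 nM/s / 9.43 nM = 1.61 s⁻¹.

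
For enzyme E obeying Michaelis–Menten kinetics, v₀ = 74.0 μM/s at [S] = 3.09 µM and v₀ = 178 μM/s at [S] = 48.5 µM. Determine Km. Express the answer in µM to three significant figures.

From v = Vmax[S]/(Km+[S]), each point gives Vmax = v(Km+[S])/[S].
Equating: 74.0(Km+3.09)/3.09 = 178(Km+48.5)/48.5.
23.95·Km + 74.0 = 3.670·Km + 178, so (23.95 − 3.670)·Km = 178 − 74.0.
Km = 104.0/20.28 = 5.13 µM; then Vmax = 74.0(5.13+3.09)/3.09 = 197 μM/s.

5.13 µM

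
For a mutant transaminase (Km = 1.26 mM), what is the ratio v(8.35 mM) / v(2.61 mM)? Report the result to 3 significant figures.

The fractional saturations are [S]/(Km+[S]) = 2.61/3.870 = 0.6744 and 8.35/9.610 = 0.8689.
v₂/v₁ is just their ratio: 0.8689/0.6744 = 1.29.

1.29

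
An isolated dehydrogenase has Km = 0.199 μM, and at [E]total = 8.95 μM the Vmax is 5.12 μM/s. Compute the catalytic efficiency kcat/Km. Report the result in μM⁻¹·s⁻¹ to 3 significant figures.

2.87 μM⁻¹·s⁻¹

kcat = Vmax/[E]total = 5.12/8.95 = 0.572 s⁻¹.
kcat/Km = 0.572/0.199 = 2.87 μM⁻¹·s⁻¹.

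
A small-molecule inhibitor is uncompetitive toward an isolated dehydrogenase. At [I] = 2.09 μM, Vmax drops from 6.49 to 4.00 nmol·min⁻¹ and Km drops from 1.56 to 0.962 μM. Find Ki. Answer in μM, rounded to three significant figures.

3.36 μM

Uncompetitive: Vmax,app = Vmax/α (and Km,app = Km/α) with α = 1 + [I]/Ki.
α = Vmax/Vmax,app = 6.49/4.00 = 1.622.
Since α = 1 + [I]/Ki, [I]/Ki = 1.622 − 1 = 0.6225 and Ki = 2.09/0.6225 = 3.36 μM.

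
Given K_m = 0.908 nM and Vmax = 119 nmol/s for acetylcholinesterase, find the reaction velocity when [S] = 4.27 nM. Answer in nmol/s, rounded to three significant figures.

98.1 nmol/s

[S]/(Km+[S]) = 4.27/5.178 = 0.8246, the fractional saturation.
v = 0.8246 × Vmax = 0.8246 × 119 = 98.1 nmol/s.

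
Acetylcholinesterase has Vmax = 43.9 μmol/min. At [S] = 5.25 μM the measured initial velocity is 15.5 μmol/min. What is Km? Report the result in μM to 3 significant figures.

From v = Vmax[S]/(Km+[S]), Km = [S](Vmax − v)/v.
Km = 5.25 × (43.9 − 15.5) / 15.5 = 149.1/15.5 = 9.62 μM.

9.62 μM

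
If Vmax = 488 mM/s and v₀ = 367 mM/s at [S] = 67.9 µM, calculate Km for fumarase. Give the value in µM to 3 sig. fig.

From v = Vmax[S]/(Km+[S]), Km = [S](Vmax − v)/v.
Km = 67.9 × (488 − 367) / 367 = 8216/367 = 22.4 µM.

22.4 µM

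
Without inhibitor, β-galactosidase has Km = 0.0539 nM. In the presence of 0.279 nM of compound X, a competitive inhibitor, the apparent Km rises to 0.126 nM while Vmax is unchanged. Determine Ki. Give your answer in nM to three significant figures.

Competitive: Km,app = α·Km with α = 1 + [I]/Ki.
α = Km,app/Km = 0.126/0.0539 = 2.338.
Ki = [I]/(α − 1) = 0.279/1.338 = 0.209 nM.

0.209 nM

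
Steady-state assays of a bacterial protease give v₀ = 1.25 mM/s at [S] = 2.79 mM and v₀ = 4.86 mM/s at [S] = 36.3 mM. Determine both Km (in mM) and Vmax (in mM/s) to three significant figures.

From v = Vmax[S]/(Km+[S]), each point gives Vmax = v(Km+[S])/[S].
Equating: 1.25(Km+2.79)/2.79 = 4.86(Km+36.3)/36.3.
0.4480·Km + 1.25 = 0.1339·Km + 4.86, so (0.4480 − 0.1339)·Km = 4.86 − 1.25.
Km = 3.610/0.3141 = 11.5 mM; then Vmax = 1.25(11.5+2.79)/2.79 = 6.40 mM/s.

Km = 11.5 mM; Vmax = 6.40 mM/s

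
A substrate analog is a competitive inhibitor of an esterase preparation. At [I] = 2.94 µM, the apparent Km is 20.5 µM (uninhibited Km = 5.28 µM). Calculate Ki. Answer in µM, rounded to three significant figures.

1.02 µM

Competitive: Km,app = α·Km with α = 1 + [I]/Ki.
α = Km,app/Km = 20.5/5.28 = 3.883.
Ki = [I]/(α − 1) = 2.94/2.883 = 1.02 µM.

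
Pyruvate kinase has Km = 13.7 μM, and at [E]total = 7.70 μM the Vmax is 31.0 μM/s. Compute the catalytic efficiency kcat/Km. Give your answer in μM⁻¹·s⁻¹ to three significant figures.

0.294 μM⁻¹·s⁻¹

kcat = Vmax/[E]total = 31.0/7.70 = 4.03 s⁻¹.
kcat/Km = 4.03/13.7 = 0.294 μM⁻¹·s⁻¹.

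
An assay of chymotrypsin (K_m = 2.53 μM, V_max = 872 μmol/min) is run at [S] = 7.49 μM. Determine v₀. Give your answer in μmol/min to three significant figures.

652 μmol/min

[S]/(Km+[S]) = 7.49/10.02 = 0.7475, the fractional saturation.
v = 0.7475 × Vmax = 0.7475 × 872 = 652 μmol/min.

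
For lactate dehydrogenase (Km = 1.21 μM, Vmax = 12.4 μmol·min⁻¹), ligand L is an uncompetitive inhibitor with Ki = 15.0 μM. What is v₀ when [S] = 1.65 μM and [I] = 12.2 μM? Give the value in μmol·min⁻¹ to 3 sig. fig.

With α = 1 + [I]/Ki = 1 + 12.2/15.0 = 1.813, the uncompetitive rate law is v = (Vmax/α)·[S] / (Km/α + [S]).
v = (12.4/1.813)×1.65 / (1.21/1.813 + 1.65) = 11.28/2.317 = 4.87 μmol·min⁻¹.

4.87 μmol·min⁻¹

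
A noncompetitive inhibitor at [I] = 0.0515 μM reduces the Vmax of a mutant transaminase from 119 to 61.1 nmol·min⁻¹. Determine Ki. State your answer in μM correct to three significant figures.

0.0543 μM

Noncompetitive: Vmax,app = Vmax/α with α = 1 + [I]/Ki.
α = Vmax/Vmax,app = 119/61.1 = 1.948.
Since α = 1 + [I]/Ki, [I]/Ki = 1.948 − 1 = 0.9476 and Ki = 0.0515/0.9476 = 0.0543 μM.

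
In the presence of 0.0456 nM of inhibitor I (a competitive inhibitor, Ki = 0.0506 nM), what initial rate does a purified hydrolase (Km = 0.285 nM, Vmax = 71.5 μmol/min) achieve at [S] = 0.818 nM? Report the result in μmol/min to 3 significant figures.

With α = 1 + [I]/Ki = 1 + 0.0456/0.0506 = 1.901, the competitive rate law is v = Vmax[S] / (αKm + [S]).
v = 71.5×0.818 / (1.901×0.285 + 0.818) = 58.49/1.360 = 43.0 μmol/min.

43.0 μmol/min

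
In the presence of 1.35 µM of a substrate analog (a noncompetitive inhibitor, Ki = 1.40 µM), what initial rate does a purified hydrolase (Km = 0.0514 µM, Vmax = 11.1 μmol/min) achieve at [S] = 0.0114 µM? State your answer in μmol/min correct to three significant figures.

α = 1 + [I]/Ki = 1 + 1.35/1.40 = 1.964.
For a noncompetitive inhibitor, Vmax is reduced to Vmax/α while Km is unchanged: Km,app = 0.0514 µM, Vmax,app = 5.65 μmol/min.
v = Vmax,app·[S]/(Km,app + [S]) = 5.65 × 0.0114/(0.0514 + 0.0114) = 1.03 μmol/min.

1.03 μmol/min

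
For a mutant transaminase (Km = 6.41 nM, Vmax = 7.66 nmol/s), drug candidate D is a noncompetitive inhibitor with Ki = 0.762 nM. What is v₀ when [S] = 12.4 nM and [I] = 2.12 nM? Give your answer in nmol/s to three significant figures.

1.34 nmol/s

α = 1 + [I]/Ki = 1 + 2.12/0.762 = 3.782.
For a noncompetitive inhibitor, Vmax is reduced to Vmax/α while Km is unchanged: Km,app = 6.41 nM, Vmax,app = 2.03 nmol/s.
v = Vmax,app·[S]/(Km,app + [S]) = 2.03 × 12.4/(6.41 + 12.4) = 1.34 nmol/s.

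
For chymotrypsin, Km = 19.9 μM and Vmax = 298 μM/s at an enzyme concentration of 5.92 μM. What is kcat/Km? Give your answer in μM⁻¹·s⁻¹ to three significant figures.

kcat = Vmax/[E]total = 298/5.92 = 50.3 s⁻¹.
kcat/Km = 50.3/19.9 = 2.53 μM⁻¹·s⁻¹.

2.53 μM⁻¹·s⁻¹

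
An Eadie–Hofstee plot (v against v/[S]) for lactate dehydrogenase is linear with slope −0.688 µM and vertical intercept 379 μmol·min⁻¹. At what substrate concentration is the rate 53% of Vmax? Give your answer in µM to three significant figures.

0.776 µM

The Eadie–Hofstee slope gives Km = 0.688 µM (slope = −Km).
v/Vmax = [S]/(Km+[S]) = 0.53 ⇒ [S] = Km·0.53/(1−0.53) = 0.688 × 1.128 = 0.776 µM.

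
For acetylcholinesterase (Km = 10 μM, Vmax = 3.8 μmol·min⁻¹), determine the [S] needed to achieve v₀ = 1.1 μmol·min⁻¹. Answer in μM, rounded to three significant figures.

Rearranging v = Vmax[S]/(Km+[S]) gives [S] = Km·v/(Vmax − v).
[S] = 10 × 1.1 / (3.8 − 1.1) = 11.00/2.700 = 4.07 μM.

4.07 μM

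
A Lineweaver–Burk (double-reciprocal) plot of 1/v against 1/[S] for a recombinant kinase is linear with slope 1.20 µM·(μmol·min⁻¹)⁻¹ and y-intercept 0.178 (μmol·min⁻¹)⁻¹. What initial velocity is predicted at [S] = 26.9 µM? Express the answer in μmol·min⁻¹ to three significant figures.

The y-intercept is 1/Vmax, so Vmax = 1/0.178 = 5.62 μmol·min⁻¹.
The slope is Km/Vmax, so Km = 1.20 × 5.62 = 6.74 µM.
Then v = 5.62 × 26.9/(6.74 + 26.9) = 4.49 μmol·min⁻¹.

4.49 μmol·min⁻¹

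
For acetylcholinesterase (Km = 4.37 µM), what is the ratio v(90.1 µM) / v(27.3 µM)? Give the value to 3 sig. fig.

1.11

Since Vmax cancels, v₂/v₁ = [S]₂(Km+[S]₁) / [S]₁(Km+[S]₂).
= 90.1×(4.37+27.3) / (27.3×(4.37+90.1)) = 2853/2579 = 1.11.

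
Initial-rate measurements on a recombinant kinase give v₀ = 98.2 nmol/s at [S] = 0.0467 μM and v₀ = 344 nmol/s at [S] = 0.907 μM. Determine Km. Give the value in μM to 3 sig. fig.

0.143 μM

From v = Vmax[S]/(Km+[S]), each point gives Vmax = v(Km+[S])/[S].
Equating: 98.2(Km+0.0467)/0.0467 = 344(Km+0.907)/0.907.
2103·Km + 98.2 = 379.3·Km + 344, so (2103 − 379.3)·Km = 344 − 98.2.
Km = 245.8/1724 = 0.143 μM; then Vmax = 98.2(0.143+0.0467)/0.0467 = 398 nmol/s.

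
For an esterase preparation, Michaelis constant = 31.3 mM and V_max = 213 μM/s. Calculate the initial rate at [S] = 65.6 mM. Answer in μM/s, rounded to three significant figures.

[S]/(Km+[S]) = 65.6/96.90 = 0.6770, the fractional saturation.
v = 0.6770 × Vmax = 0.6770 × 213 = 144 μM/s.

144 μM/s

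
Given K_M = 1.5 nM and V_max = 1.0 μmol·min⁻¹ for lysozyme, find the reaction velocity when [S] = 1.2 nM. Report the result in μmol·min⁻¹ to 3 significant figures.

v = Vmax·[S]/(Km + [S]) = 1.0 × 1.2 / (1.5 + 1.2)
  = 1.200 / 2.700 = 0.444 μmol·min⁻¹.

0.444 μmol·min⁻¹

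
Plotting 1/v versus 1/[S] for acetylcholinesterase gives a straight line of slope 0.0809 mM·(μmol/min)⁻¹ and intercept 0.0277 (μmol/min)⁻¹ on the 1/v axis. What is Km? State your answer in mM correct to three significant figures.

y-intercept = 1/Vmax ⇒ Vmax = 36.1 μmol/min; slope = Km/Vmax ⇒ Km = slope × Vmax.
Km = 0.0809 × 36.1 = 2.92 mM.

2.92 mM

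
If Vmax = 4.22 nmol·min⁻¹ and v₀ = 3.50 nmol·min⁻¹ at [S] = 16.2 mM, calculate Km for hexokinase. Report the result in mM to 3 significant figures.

From v = Vmax[S]/(Km+[S]), Km = [S](Vmax − v)/v.
Km = 16.2 × (4.22 − 3.50) / 3.50 = 11.66/3.50 = 3.33 mM.

3.33 mM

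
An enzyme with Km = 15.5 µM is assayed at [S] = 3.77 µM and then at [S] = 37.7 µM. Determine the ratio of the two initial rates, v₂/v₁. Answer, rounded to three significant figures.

3.62

The fractional saturations are [S]/(Km+[S]) = 3.77/19.27 = 0.1956 and 37.7/53.20 = 0.7086.
v₂/v₁ is just their ratio: 0.7086/0.1956 = 3.62.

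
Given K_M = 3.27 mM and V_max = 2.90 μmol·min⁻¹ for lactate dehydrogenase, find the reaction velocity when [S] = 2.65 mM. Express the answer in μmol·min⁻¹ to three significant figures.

[S]/(Km+[S]) = 2.65/5.920 = 0.4476, the fractional saturation.
v = 0.4476 × Vmax = 0.4476 × 2.90 = 1.30 μmol·min⁻¹.

1.30 μmol·min⁻¹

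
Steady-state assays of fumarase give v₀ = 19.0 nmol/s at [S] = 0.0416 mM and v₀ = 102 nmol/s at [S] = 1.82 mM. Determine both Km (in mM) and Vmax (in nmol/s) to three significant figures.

From v = Vmax[S]/(Km+[S]), each point gives Vmax = v(Km+[S])/[S].
Equating: 19.0(Km+0.0416)/0.0416 = 102(Km+1.82)/1.82.
456.7·Km + 19.0 = 56.04·Km + 102, so (456.7 − 56.04)·Km = 102 − 19.0.
Km = 83.00/400.7 = 0.207 mM; then Vmax = 19.0(0.207+0.0416)/0.0416 = 114 nmol/s.

Km = 0.207 mM; Vmax = 114 nmol/s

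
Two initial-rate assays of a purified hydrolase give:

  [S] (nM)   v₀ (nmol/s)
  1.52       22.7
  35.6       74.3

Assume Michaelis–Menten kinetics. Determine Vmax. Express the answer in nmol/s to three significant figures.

From v = Vmax[S]/(Km+[S]), each point gives Vmax = v(Km+[S])/[S].
Equating: 22.7(Km+1.52)/1.52 = 74.3(Km+35.6)/35.6.
14.93·Km + 22.7 = 2.087·Km + 74.3, so (14.93 − 2.087)·Km = 74.3 − 22.7.
Km = 51.60/12.85 = 4.02 nM; then Vmax = 22.7(4.02+1.52)/1.52 = 82.7 nmol/s.

82.7 nmol/s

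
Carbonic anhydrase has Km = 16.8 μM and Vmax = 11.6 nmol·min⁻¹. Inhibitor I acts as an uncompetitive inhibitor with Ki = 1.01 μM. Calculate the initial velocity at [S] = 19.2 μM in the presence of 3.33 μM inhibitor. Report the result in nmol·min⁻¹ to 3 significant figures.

2.24 nmol·min⁻¹

α = 1 + [I]/Ki = 1 + 3.33/1.01 = 4.297.
For an uncompetitive inhibitor, both parameters are divided by α, giving Vmax/α and Km/α: Km,app = 3.91 μM, Vmax,app = 2.70 nmol·min⁻¹.
v = Vmax,app·[S]/(Km,app + [S]) = 2.70 × 19.2/(3.91 + 19.2) = 2.24 nmol·min⁻¹.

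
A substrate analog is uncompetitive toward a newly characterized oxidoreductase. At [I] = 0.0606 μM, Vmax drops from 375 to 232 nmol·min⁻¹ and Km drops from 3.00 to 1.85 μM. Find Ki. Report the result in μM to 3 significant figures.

Uncompetitive: Vmax,app = Vmax/α (and Km,app = Km/α) with α = 1 + [I]/Ki.
α = Vmax/Vmax,app = 375/232 = 1.616.
Ki = [I]/(α − 1) = 0.0606/0.6164 = 0.0983 μM.

0.0983 μM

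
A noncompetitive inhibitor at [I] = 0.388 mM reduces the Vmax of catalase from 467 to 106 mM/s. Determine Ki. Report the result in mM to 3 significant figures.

0.114 mM

Noncompetitive: Vmax,app = Vmax/α with α = 1 + [I]/Ki.
α = Vmax/Vmax,app = 467/106 = 4.406.
Ki = [I]/(α − 1) = 0.388/3.406 = 0.114 mM.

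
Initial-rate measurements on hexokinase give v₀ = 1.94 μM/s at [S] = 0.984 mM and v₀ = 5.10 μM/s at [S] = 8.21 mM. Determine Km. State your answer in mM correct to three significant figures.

In reciprocal form, 1/v = (Km/Vmax)·(1/[S]) + 1/Vmax. The two points give (1/[S], 1/v) = (1.016, 0.5155) and (0.1218, 0.1961).
Slope = (0.5155 − 0.1961)/(1.016 − 0.1218) = 0.3571; intercept = 0.5155 − 0.3571×1.016 = 0.1526.
Vmax = 1/intercept = 6.55 μM/s; Km = slope × Vmax = 0.3571 × 6.55 = 2.34 mM.

2.34 mM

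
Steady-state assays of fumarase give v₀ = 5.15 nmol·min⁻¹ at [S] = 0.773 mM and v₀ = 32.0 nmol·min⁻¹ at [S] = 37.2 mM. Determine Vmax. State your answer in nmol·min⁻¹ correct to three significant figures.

In reciprocal form, 1/v = (Km/Vmax)·(1/[S]) + 1/Vmax. The two points give (1/[S], 1/v) = (1.294, 0.1942) and (0.02688, 0.03125).
Slope = (0.1942 − 0.03125)/(1.294 − 0.02688) = 0.1286; intercept = 0.1942 − 0.1286×1.294 = 0.02779.
Vmax = 1/intercept = 36.0 nmol·min⁻¹; Km = slope × Vmax = 0.1286 × 36.0 = 4.63 mM.

36.0 nmol·min⁻¹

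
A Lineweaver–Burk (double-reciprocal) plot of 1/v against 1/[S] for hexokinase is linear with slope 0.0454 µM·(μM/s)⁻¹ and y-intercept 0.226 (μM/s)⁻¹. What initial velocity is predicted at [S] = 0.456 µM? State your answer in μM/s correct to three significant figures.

3.07 μM/s

The y-intercept is 1/Vmax, so Vmax = 1/0.226 = 4.42 μM/s.
The slope is Km/Vmax, so Km = 0.0454 × 4.42 = 0.201 µM.
Then v = 4.42 × 0.456/(0.201 + 0.456) = 3.07 μM/s.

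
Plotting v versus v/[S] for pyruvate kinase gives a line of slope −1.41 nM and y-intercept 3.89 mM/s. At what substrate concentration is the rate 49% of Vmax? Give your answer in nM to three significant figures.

1.35 nM

The Eadie–Hofstee slope gives Km = 1.41 nM (slope = −Km).
v/Vmax = [S]/(Km+[S]) = 0.49 ⇒ [S] = Km·0.49/(1−0.49) = 1.41 × 0.9608 = 1.35 nM.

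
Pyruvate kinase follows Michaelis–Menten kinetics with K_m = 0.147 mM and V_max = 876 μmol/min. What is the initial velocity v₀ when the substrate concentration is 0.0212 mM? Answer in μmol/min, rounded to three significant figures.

[S]/(Km+[S]) = 0.0212/0.1682 = 0.1260, the fractional saturation.
v = 0.1260 × Vmax = 0.1260 × 876 = 110 μmol/min.

110 μmol/min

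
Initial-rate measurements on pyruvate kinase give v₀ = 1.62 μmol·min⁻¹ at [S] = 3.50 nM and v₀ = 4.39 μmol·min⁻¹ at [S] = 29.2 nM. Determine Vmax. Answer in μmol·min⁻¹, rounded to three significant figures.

From v = Vmax[S]/(Km+[S]), each point gives Vmax = v(Km+[S])/[S].
Equating: 1.62(Km+3.50)/3.50 = 4.39(Km+29.2)/29.2.
0.4629·Km + 1.62 = 0.1503·Km + 4.39, so (0.4629 − 0.1503)·Km = 4.39 − 1.62.
Km = 2.770/0.3125 = 8.86 nM; then Vmax = 1.62(8.86+3.50)/3.50 = 5.72 μmol·min⁻¹.

5.72 μmol·min⁻¹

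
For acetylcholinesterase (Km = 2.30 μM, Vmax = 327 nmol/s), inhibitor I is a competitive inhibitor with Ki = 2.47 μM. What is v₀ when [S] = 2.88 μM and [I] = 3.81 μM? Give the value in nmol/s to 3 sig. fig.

α = 1 + [I]/Ki = 1 + 3.81/2.47 = 2.543.
For a competitive inhibitor, Vmax is unchanged and the apparent Km becomes α·Km: Km,app = 5.85 μM, Vmax,app = 327 nmol/s.
v = Vmax,app·[S]/(Km,app + [S]) = 327 × 2.88/(5.85 + 2.88) = 108 nmol/s.

108 nmol/s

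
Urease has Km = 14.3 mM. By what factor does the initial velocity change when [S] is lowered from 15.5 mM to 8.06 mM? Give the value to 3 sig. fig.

The fractional saturations are [S]/(Km+[S]) = 15.5/29.80 = 0.5201 and 8.06/22.36 = 0.3605.
v₂/v₁ is just their ratio: 0.3605/0.5201 = 0.693.

0.693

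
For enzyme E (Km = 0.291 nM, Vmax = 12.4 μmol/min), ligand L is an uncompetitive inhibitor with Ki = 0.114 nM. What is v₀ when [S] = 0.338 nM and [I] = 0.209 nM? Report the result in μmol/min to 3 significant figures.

3.36 μmol/min

α = 1 + [I]/Ki = 1 + 0.209/0.114 = 2.833.
For an uncompetitive inhibitor, both parameters are divided by α, giving Vmax/α and Km/α: Km,app = 0.103 nM, Vmax,app = 4.38 μmol/min.
v = Vmax,app·[S]/(Km,app + [S]) = 4.38 × 0.338/(0.103 + 0.338) = 3.36 μmol/min.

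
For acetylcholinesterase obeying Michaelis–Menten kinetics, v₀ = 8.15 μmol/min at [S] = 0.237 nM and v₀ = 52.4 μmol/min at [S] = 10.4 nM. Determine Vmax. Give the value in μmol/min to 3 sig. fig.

In reciprocal form, 1/v = (Km/Vmax)·(1/[S]) + 1/Vmax. The two points give (1/[S], 1/v) = (4.219, 0.1227) and (0.09615, 0.01908).
Slope = (0.1227 − 0.01908)/(4.219 − 0.09615) = 0.02513; intercept = 0.1227 − 0.02513×4.219 = 0.01667.
Vmax = 1/intercept = 60.0 μmol/min; Km = slope × Vmax = 0.02513 × 60.0 = 1.51 nM.

60.0 μmol/min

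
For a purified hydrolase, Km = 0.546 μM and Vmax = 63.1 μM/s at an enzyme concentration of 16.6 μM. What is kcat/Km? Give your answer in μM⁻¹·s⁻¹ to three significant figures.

kcat = Vmax/[E]total = 63.1/16.6 = 3.80 s⁻¹.
kcat/Km = 3.80/0.546 = 6.96 μM⁻¹·s⁻¹.

6.96 μM⁻¹·s⁻¹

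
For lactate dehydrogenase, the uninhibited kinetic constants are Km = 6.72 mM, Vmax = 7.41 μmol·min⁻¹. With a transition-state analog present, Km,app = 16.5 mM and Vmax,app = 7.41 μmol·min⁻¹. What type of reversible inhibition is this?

competitive

Km increases (6.72 → 16.5 mM) while Vmax is unchanged — the hallmark of competitive inhibition.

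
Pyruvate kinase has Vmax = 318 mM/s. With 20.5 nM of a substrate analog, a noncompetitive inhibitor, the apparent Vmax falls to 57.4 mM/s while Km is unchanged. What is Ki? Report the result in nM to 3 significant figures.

4.52 nM

Noncompetitive: Vmax,app = Vmax/α with α = 1 + [I]/Ki.
α = Vmax/Vmax,app = 318/57.4 = 5.540.
Ki = [I]/(α − 1) = 20.5/4.540 = 4.52 nM.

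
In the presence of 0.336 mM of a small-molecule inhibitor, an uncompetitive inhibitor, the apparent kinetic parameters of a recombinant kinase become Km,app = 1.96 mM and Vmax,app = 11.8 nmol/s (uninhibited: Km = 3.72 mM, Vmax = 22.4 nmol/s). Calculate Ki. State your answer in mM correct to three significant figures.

Uncompetitive: Vmax,app = Vmax/α (and Km,app = Km/α) with α = 1 + [I]/Ki.
α = Vmax/Vmax,app = 22.4/11.8 = 1.898.
Ki = [I]/(α − 1) = 0.336/0.8983 = 0.374 mM.

0.374 mM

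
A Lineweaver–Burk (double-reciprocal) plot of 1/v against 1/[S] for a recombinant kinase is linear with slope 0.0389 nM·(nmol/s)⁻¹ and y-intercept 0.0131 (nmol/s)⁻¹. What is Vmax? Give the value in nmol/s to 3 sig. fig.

The y-intercept of a Lineweaver–Burk plot equals 1/Vmax, so Vmax = 1/0.0131 = 76.3 nmol/s.

76.3 nmol/s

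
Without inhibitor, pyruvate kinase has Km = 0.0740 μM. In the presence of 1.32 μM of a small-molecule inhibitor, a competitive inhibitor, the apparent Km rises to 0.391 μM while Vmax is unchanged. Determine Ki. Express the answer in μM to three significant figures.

0.308 μM

Competitive: Km,app = α·Km with α = 1 + [I]/Ki.
α = Km,app/Km = 0.391/0.0740 = 5.284.
Since α = 1 + [I]/Ki, [I]/Ki = 5.284 − 1 = 4.284 and Ki = 1.32/4.284 = 0.308 μM.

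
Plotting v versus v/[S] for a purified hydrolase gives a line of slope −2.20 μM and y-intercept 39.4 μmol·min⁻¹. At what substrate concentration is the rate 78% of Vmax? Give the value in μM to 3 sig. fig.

7.80 μM

The Eadie–Hofstee slope gives Km = 2.20 μM (slope = −Km).
v/Vmax = [S]/(Km+[S]) = 0.78 ⇒ [S] = Km·0.78/(1−0.78) = 2.20 × 3.545 = 7.80 μM.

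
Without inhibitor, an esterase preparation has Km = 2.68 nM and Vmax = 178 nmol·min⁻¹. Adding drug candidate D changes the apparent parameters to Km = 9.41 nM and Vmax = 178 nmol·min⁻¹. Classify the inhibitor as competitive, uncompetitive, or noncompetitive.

competitive

Km increases (2.68 → 9.41 nM) while Vmax is unchanged — the hallmark of competitive inhibition.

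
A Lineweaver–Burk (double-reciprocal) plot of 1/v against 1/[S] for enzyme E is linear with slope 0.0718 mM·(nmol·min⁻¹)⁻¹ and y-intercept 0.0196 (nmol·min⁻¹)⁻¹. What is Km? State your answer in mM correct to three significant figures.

3.66 mM

y-intercept = 1/Vmax ⇒ Vmax = 51.0 nmol·min⁻¹; slope = Km/Vmax ⇒ Km = slope × Vmax.
Km = 0.0718 × 51.0 = 3.66 mM.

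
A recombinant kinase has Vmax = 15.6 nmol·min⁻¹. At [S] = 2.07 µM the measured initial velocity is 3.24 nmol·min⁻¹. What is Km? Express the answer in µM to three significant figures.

From v = Vmax[S]/(Km+[S]), Km = [S](Vmax − v)/v.
Km = 2.07 × (15.6 − 3.24) / 3.24 = 25.59/3.24 = 7.90 µM.

7.90 µM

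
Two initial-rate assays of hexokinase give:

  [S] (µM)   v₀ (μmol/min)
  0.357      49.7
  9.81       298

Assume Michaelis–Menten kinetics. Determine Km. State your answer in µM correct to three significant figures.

In reciprocal form, 1/v = (Km/Vmax)·(1/[S]) + 1/Vmax. The two points give (1/[S], 1/v) = (2.801, 0.02012) and (0.1019, 0.003356).
Slope = (0.02012 − 0.003356)/(2.801 − 0.1019) = 0.006211; intercept = 0.02012 − 0.006211×2.801 = 0.002723.
Vmax = 1/intercept = 367 μmol/min; Km = slope × Vmax = 0.006211 × 367 = 2.28 µM.

2.28 µM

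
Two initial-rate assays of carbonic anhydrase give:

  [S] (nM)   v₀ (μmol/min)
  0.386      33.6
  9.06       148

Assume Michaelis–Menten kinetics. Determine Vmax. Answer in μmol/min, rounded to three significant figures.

From v = Vmax[S]/(Km+[S]), each point gives Vmax = v(Km+[S])/[S].
Equating: 33.6(Km+0.386)/0.386 = 148(Km+9.06)/9.06.
87.05·Km + 33.6 = 16.34·Km + 148, so (87.05 − 16.34)·Km = 148 − 33.6.
Km = 114.4/70.71 = 1.62 nM; then Vmax = 33.6(1.62+0.386)/0.386 = 174 μmol/min.

174 μmol/min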